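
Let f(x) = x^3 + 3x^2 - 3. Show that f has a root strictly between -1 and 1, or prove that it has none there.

f(-1) = -1 and f(1) = 1, which have opposite signs.
Since f is a polynomial it is continuous on [-1, 1].
By the Intermediate Value Theorem, f takes the value 0 somewhere in the open interval.

Such a root exists.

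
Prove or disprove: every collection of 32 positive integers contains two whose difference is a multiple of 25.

Partition the integers by their residue mod 25; there are 25 classes.
Since 32 > 25, two of the 32 integers must share a residue class by the pigeonhole principle; call them a and b.
Equal remainders mean a − b ≡ 0 (mod 25), so 25 divides their difference.

True.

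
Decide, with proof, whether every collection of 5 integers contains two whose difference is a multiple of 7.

No, the set {3, 4, 5, 6, 7} is a counterexample.

Consider the 5 integers 3, 4, …, 7. They lie in distinct residue classes modulo 7, since 5 ≤ 7.
No two share a residue, so no pair has difference divisible by 7; the claim fails for this set.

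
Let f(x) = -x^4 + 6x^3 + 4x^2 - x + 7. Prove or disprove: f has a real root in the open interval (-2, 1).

Yes, f has a root in the interval.

f(-2) = -39 and f(1) = 15, which have opposite signs.
f is continuous everywhere (it is a polynomial), in particular on [-2, 1].
By the Intermediate Value Theorem, f takes the value 0 somewhere in the open interval.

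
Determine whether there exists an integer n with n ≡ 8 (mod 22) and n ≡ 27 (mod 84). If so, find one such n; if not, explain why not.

There is no such integer.

gcd(22, 84) = 2. If n ≡ 8 (mod 22) and n ≡ 27 (mod 84), then n ≡ 8 (mod 2) and n ≡ 27 (mod 2).
However 8 ≡ 0 and 27 ≡ 1 (mod 2), and 0 ≠ 1.
Hence the system has no solution.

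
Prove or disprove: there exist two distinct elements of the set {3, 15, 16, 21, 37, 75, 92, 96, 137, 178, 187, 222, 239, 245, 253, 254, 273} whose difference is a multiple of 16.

Both 15 and 239 leave remainder 15 on division by 16; their difference 224 = 14·16 is a multiple of 16.

15 and 239 are such a pair.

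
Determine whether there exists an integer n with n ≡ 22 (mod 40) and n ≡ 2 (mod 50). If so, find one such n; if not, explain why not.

n = 102

gcd(40, 50) = 10. A simultaneous solution exists iff 22 ≡ 2 (mod 10); here 22 mod 10 = 2 = 2 mod 10, so it does.
List candidates n ≡ 22 (mod 40): 22, 62, 102. Modulo 50 these are 22, 12, 2; 102 gives 2 as required.
Indeed 102 ≡ 22 (mod 40) and 102 ≡ 2 (mod 50).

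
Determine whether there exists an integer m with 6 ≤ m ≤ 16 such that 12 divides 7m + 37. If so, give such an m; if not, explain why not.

At m = 6, 7·6 + 37 = 79 ≡ 7 (mod 12), and each step in m adds 7, giving residues 7, 2, 9, 4, 11, 6, 1, 8, 3, 10, 5 for m = 6, 7, …, 16.
None is 0, so 12 never divides 7m + 37 on this range.

No, no such integer m in that range exists.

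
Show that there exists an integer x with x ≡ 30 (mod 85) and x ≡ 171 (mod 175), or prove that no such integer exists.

There is no such integer.

Reduce both congruences modulo 5, which divides 85 and 175: they say x ≡ 30 (mod 5) and x ≡ 171 (mod 5).
But 30 mod 5 = 0 while 171 mod 5 = 1, a contradiction.
Hence the system has no solution.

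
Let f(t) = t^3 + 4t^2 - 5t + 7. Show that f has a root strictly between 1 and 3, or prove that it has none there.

f has no root in that interval.

The endpoint values f(1) = 7 and f(3) = 55 are both positive. Claim: f(t) > 0 for every t in (1, 3).
Shift to the endpoint 1: with t = 1 + u (0 < u < 2), one computes f(1 + u) = u^3 + 7u^2 + 6u + 7.
The nonzero coefficients here are all positive, so for u > 0 every term is positive (or zero), and the constant term 7 is strictly positive.
Therefore f(t) > 0 throughout (1, 3), and f has no zero there.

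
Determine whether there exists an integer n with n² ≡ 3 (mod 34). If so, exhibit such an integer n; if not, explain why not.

Reduce modulo 17, which divides 34: we would need n² ≡ 3 (mod 17).
Squares mod 17 repeat after n = 8 (as (−n)² = n²); for n = 0..8 they are 0, 1, 4, 9, 16, 8, 2, 15, 13.
The set of squares mod 17 is therefore {0, 1, 2, 4, 8, 9, 13, 15, 16}, which does not contain 3.
Therefore n² ≡ 3 (mod 34) has no solution.

No such integer exists.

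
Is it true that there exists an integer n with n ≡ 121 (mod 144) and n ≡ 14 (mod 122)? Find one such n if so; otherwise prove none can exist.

Reduce both congruences modulo 2, which divides 144 and 122: they say n ≡ 121 (mod 2) and n ≡ 14 (mod 2).
However 121 ≡ 1 and 14 ≡ 0 (mod 2), and 1 ≠ 0.
Hence the system has no solution.

There is no such integer.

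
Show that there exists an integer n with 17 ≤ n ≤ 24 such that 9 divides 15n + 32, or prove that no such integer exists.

The values of 15n + 32 for n = 17, 18, …, 24 are 287, 302, 317, 332, 347, 362, 377, 392; reduced mod 9 these are 8, 5, 2, 8, 5, 2, 8, 5.
None is 0, so 9 never divides 15n + 32 on this range.

There is no such integer n in that range.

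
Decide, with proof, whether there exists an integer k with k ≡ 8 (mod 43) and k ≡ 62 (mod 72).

k = 782

gcd(43, 72) = 1, so the Chinese Remainder Theorem guarantees exactly one residue class mod 3096 satisfying both.
Write k = 8 + 43t and require 8 + 43t ≡ 62 (mod 72), i.e. 43t ≡ 54 (mod 72).
To invert 43 modulo 72: 72 = 1·43 + 29, 43 = 1·29 + 14, 29 = 2·14 + 1, 14 = 14·1 + 0, and unwinding, 1 = 29 − 2·14 = 29 − 2·(43 − 1·29) = −2·43 + 3·29 = −2·43 + 3·(72 − 1·43) = 3·72 − 5·43. Thus 43⁻¹ ≡ -5 ≡ 67 (mod 72).
Therefore t ≡ 67·54 = 3618 ≡ 18 (mod 72).
Taking t = 18 gives k = 8 + 43·18 = 782.
Verify: 782 = 18·43 + 8 and 782 = 10·72 + 62. ✓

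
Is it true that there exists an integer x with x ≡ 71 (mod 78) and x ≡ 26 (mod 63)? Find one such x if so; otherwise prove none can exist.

x = 1475

The moduli are not coprime: gcd(78, 63) = 3. Compatibility requires 3 ∣ (26 − 71) = -45, which holds, so solutions exist.
Write x = 71 + 78t. Then 78t ≡ 26 − 71 ≡ 18 (mod 63); dividing through by 3 gives 26t ≡ 6 (mod 21).
26 ≡ 5 (mod 21), so this reads 5t ≡ 6 (mod 21). Invert 5 mod 21 by the Euclidean algorithm: 21 = 4·5 + 1, 5 = 5·1 + 0; back-substituting, 1 = 21 − 4·5. Hence 5·(-4) ≡ 1, so 5⁻¹ ≡ -4 ≡ 17 (mod 21).
Therefore t ≡ 17·6 = 102 ≡ 18 (mod 21).
Then x = 71 + 78·18 = 1475.
Check: 1475 mod 78 = 71, 1475 mod 63 = 26. ✓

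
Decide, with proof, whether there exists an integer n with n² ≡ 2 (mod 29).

There is no such integer.

Apply Euler's criterion with the prime 29: 2 is a quadratic residue iff 2^14 ≡ 1 (mod 29), and a non-residue iff it is ≡ −1.
Repeated squaring mod 29: 2^2 = 4 ≡ 4; 2^4 ≡ 4² = 16 ≡ 16; 2^8 ≡ 16² = 256 ≡ 24.
Since 14 = 8 + 4 + 2, 2^14 ≡ 24 · 16 · 4; multiplying out mod 29: 24·16 = 384 ≡ 7, then 7·4 = 28 ≡ 28. Thus 2^14 ≡ 28 ≡ −1 (mod 29).
By Euler's criterion 2 is a quadratic non-residue mod 29: no n satisfies n² ≡ 2 (mod 29).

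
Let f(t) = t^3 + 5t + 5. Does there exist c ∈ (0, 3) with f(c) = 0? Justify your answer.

No.

f(0) = 5 and f(3) = 47, both positive.
The derivative f'(t) = 3t^2 + 5 is a quadratic with discriminant 0² − 4·3·5 = -60 < 0; it never vanishes, so it is always positive (sign of the leading coefficient).
Hence f is strictly increasing on ℝ, and in particular on [0, 3]. A strictly monotone function with same-sign endpoint values stays positive on the whole interval, so f has no zero in (0, 3).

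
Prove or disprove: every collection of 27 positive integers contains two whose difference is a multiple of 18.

Partition the integers by their residue mod 18; there are 18 classes.
Placing 27 integers into 18 classes, some class receives at least two — say a and b.
Equal remainders mean a − b ≡ 0 (mod 18), so 18 divides their difference.

Yes.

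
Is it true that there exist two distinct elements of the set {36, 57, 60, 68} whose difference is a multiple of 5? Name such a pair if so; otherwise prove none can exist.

Residues mod 5: 36↦1, 57↦2, 60↦0, 68↦3.
These 4 residues are pairwise different, hence no difference of two elements is divisible by 5.

There is no such pair.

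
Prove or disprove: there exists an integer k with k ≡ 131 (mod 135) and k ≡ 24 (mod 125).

Both moduli are multiples of 5 = gcd(135, 125), so any solution would satisfy k ≡ 131 and k ≡ 24 modulo 5 simultaneously.
However 131 ≡ 1 and 24 ≡ 4 (mod 5), and 1 ≠ 4.
Hence the system has no solution.

There is no such integer.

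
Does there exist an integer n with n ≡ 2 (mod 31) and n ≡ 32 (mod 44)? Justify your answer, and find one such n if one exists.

The moduli 31 and 44 are coprime, so by the Chinese Remainder Theorem a unique solution modulo 1364 exists.
Any solution of the first congruence is n = 2 + 31t; substituting into the second, 31t ≡ 32 − 2 ≡ 30 (mod 44).
Since 31·27 = 837 = 19·44 + 1, the inverse of 31 mod 44 is 27.
Therefore t ≡ 27·30 = 810 ≡ 18 (mod 44).
Taking t = 18 gives n = 2 + 31·18 = 560.
Check: 560 mod 31 = 2, 560 mod 44 = 32. ✓

n = 560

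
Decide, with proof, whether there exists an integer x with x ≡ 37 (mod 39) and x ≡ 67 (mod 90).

x = 427

gcd(39, 90) = 3. A simultaneous solution exists iff 37 ≡ 67 (mod 3); here 37 mod 3 = 1 = 67 mod 3, so it does.
Write x = 37 + 39t. Then 39t ≡ 67 − 37 ≡ 30 (mod 90); dividing through by 3 gives 13t ≡ 10 (mod 30).
Note 13·7 = 91 ≡ 1 (mod 30) (as 91 − 1 = 3·30), so 13⁻¹ ≡ 7.
Therefore t ≡ 7·10 = 70 ≡ 10 (mod 30).
Then x = 37 + 39·10 = 427.
Indeed 427 ≡ 37 (mod 39) and 427 ≡ 67 (mod 90).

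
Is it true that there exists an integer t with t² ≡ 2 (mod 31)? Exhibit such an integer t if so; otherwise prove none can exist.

t = 23

t = 23 works: 23² = 529, and 529 − 2 = 527 = 17·31.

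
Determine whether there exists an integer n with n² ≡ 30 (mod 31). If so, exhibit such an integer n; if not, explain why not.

No such integer exists.

Apply Euler's criterion with the prime 31: 30 is a quadratic residue iff 30^15 ≡ 1 (mod 31), and a non-residue iff it is ≡ −1.
Squaring successively (mod 31): 30^2 = 900 ≡ 1; 30^4 ≡ 1² = 1 ≡ 1; 30^8 ≡ 1² = 1 ≡ 1.
Since 15 = 8 + 4 + 2 + 1, 30^15 ≡ 1 · 1 · 1 · 30; multiplying out mod 31: 1·1 = 1 ≡ 1, then 1·1 = 1 ≡ 1, then 1·30 = 30 ≡ 30. Thus 30^15 ≡ 30 ≡ −1 (mod 31).
By Euler's criterion 30 is a quadratic non-residue mod 31: no n satisfies n² ≡ 30 (mod 31).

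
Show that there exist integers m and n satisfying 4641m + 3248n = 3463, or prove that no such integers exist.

Any value of 4641m + 3248n is a multiple of gcd(4641, 3248) = 7.
But 3463 is not a multiple of 7 (it leaves remainder 5).
Therefore 4641m + 3248n = 3463 has no solution in integers.

No, no such integers exist.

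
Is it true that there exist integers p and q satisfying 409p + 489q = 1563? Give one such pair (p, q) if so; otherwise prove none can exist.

p = 390, q = -323

409 and 489 are coprime, so 409p + 489q ranges over all of ℤ.
Run the Euclidean algorithm on 489 and 409: 489 = 1·409 + 80, 409 = 5·80 + 9, 80 = 8·9 + 8, 9 = 1·8 + 1, 8 = 8·1 + 0.
Unwinding: 1 = 9 − 1·8 = 9 − (80 − 8·9) = −80 + 9·9 = −80 + 9·(409 − 5·80) = 9·409 − 46·80 = 9·409 − 46·(489 − 1·409) = −46·489 + 55·409, i.e. 409·55 + 489·(-46) = 1.
Multiplying through by 1563: p = 55·1563 = 85965, q = (-46)·1563 = -71898 is a solution.
Subtracting 175·489 from p and adding 175·409 to q gives the tidier solution (390, -323).
Indeed 409·390 + 489·(-323) = 159510 − 157947 = 1563.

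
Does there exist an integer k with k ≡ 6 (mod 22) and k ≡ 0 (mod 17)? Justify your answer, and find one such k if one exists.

The moduli 22 and 17 are coprime, so by the Chinese Remainder Theorem a unique solution modulo 374 exists.
Write k = 6 + 22t and require 6 + 22t ≡ 0 (mod 17), i.e. 22t ≡ 11 (mod 17).
22 ≡ 5 (mod 17), so this reads 5t ≡ 11 (mod 17). Invert 5 mod 17 by the Euclidean algorithm: 17 = 3·5 + 2, 5 = 2·2 + 1, 2 = 2·1 + 0; back-substituting, 1 = 5 − 2·2 = 5 − 2·(17 − 3·5) = −2·17 + 7·5. Hence 5·7 ≡ 1, so 5⁻¹ ≡ 7 (mod 17).
Therefore t ≡ 7·11 = 77 ≡ 9 (mod 17).
Taking t = 9 gives k = 6 + 22·9 = 204.
Check: 204 mod 22 = 6, 204 mod 17 = 0. ✓

k = 204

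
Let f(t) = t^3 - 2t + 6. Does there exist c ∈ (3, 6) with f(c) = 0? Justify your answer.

f(3) = 27 and f(6) = 210, both positive, so a sign-change argument is unavailable; we show f keeps this sign on the whole interval.
Shift to the endpoint 3: with t = 3 + u (0 < u < 3), one computes f(3 + u) = u^3 + 9u^2 + 25u + 27.
The nonzero coefficients here are all positive, so for u > 0 every term is positive (or zero), and the constant term 27 is strictly positive.
So f is strictly positive on (3, 6); no root exists in the interval.

No such root exists.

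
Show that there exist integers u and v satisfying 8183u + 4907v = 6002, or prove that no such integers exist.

gcd(8183, 4907) = 7, so every integer of the form 8183u + 4907v is a multiple of 7.
But 6002 = 7·857 + 3, so 7 ∤ 6002.
Therefore 8183u + 4907v = 6002 has no solution in integers.

No, no such integers exist.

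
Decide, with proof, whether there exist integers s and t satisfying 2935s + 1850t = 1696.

No such integers exist.

gcd(2935, 1850) = 5, so every integer of the form 2935s + 1850t is a multiple of 5.
But 1696 = 5·339 + 1, so 5 ∤ 1696.
Therefore 2935s + 1850t = 1696 has no solution in integers.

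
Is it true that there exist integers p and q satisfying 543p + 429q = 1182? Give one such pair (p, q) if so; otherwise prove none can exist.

p = 48, q = -58

Since gcd(543, 429) = 3 and 1182 = 3·394, Bézout's identity guarantees a solution.
Dividing through by 3 reduces the equation to 181p + 143q = 394.
Euclidean algorithm: 181 = 1·143 + 38, 143 = 3·38 + 29, 38 = 1·29 + 9, 29 = 3·9 + 2, 9 = 4·2 + 1, 2 = 2·1 + 0.
Back-substituting, 1 = 9 − 4·2 = 9 − 4·(29 − 3·9) = −4·29 + 13·9 = −4·29 + 13·(38 − 1·29) = 13·38 − 17·29 = 13·38 − 17·(143 − 3·38) = −17·143 + 64·38 = −17·143 + 64·(181 − 1·143) = 64·181 − 81·143; that is, 181·64 + 143·(-81) = 1.
Multiplying through by 394: p = 64·394 = 25216, q = (-81)·394 = -31914 is a solution.
Shifting by a multiple of (143, −181) keeps it a solution: p = 25216 − 176·143 = 48, q = -31914 + 176·181 = -58.
Indeed 543·48 + 429·(-58) = 26064 − 24882 = 1182.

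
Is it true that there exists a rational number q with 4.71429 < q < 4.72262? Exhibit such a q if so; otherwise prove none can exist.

q = 85/18

Scale by 18: the interval becomes (84.85722, 85.00716), which contains the integer 85.
Dividing back, 4.71429 < 85/18 < 4.72262, and 85/18 is rational.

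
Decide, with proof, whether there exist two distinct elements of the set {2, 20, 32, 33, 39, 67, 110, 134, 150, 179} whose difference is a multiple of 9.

Yes: 2 and 20.

Both 2 and 20 leave remainder 2 on division by 9; their difference 18 = 2·9 is a multiple of 9.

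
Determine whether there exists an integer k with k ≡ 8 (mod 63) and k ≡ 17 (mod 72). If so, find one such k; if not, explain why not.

The moduli are not coprime: gcd(63, 72) = 9. Compatibility requires 9 ∣ (17 − 8) = 9, which holds, so solutions exist.
Step through k = 8, 8 + 63, 8 + 2·63, …: the values 8, 71, 134, 197, 260, 323, 386, 449 reduce mod 72 to 8, 71, 62, 53, 44, 35, 26, 17. The value 449 hits 17.
Check: 449 mod 63 = 8, 449 mod 72 = 17. ✓

k = 449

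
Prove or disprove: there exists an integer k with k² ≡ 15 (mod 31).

Apply Euler's criterion with the prime 31: 15 is a quadratic residue iff 15^15 ≡ 1 (mod 31), and a non-residue iff it is ≡ −1.
Repeated squaring mod 31: 15^2 = 225 ≡ 8; 15^4 ≡ 8² = 64 ≡ 2; 15^8 ≡ 2² = 4 ≡ 4.
Since 15 = 8 + 4 + 2 + 1, 15^15 ≡ 4 · 2 · 8 · 15; multiplying out mod 31: 4·2 = 8 ≡ 8, then 8·8 = 64 ≡ 2, then 2·15 = 30 ≡ 30. Thus 15^15 ≡ 30 ≡ −1 (mod 31).
The value −1 means 15 is a non-residue modulo 31, so k² ≡ 15 (mod 31) is impossible.

No such integer exists.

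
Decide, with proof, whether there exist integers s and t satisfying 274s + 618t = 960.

s = 105, t = -45

Since gcd(274, 618) = 2 and 960 = 2·480, Bézout's identity guarantees a solution.
Dividing through by 2 reduces the equation to 137s + 309t = 480.
Run the Euclidean algorithm on 309 and 137: 309 = 2·137 + 35, 137 = 3·35 + 32, 35 = 1·32 + 3, 32 = 10·3 + 2, 3 = 1·2 + 1, 2 = 2·1 + 0.
Back-substituting, 1 = 3 − 1·2 = 3 − (32 − 10·3) = −32 + 11·3 = −32 + 11·(35 − 1·32) = 11·35 − 12·32 = 11·35 − 12·(137 − 3·35) = −12·137 + 47·35 = −12·137 + 47·(309 − 2·137) = 47·309 − 106·137; that is, 137·(-106) + 309·47 = 1.
Multiplying through by 480: s = (-106)·480 = -50880, t = 47·480 = 22560 is a solution.
Adding 165·309 to s and subtracting 165·137 from t gives the tidier solution (105, -45).
Indeed 274·105 + 618·(-45) = 28770 − 27810 = 960.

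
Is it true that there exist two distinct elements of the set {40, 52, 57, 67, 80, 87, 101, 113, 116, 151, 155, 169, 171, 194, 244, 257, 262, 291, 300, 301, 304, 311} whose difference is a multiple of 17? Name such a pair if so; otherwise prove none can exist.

40 mod 17 = 6 and 57 mod 17 = 6, so 57 − 40 = 17 = 1·17.

40 and 57 are such a pair.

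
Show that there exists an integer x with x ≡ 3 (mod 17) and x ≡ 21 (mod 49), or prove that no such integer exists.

The moduli 17 and 49 are coprime, so by the Chinese Remainder Theorem a unique solution modulo 833 exists.
Write x = 3 + 17t and require 3 + 17t ≡ 21 (mod 49), i.e. 17t ≡ 18 (mod 49).
To invert 17 modulo 49: 49 = 2·17 + 15, 17 = 1·15 + 2, 15 = 7·2 + 1, 2 = 2·1 + 0, and unwinding, 1 = 15 − 7·2 = 15 − 7·(17 − 1·15) = −7·17 + 8·15 = −7·17 + 8·(49 − 2·17) = 8·49 − 23·17. Thus 17⁻¹ ≡ -23 ≡ 26 (mod 49).
Multiplying by 26: t ≡ 26·18 = 468 ≡ 27 (mod 49).
Taking t = 27 gives x = 3 + 17·27 = 462.
Verify: 462 = 27·17 + 3 and 462 = 9·49 + 21. ✓

x = 462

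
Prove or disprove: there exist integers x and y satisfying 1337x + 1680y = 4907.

Every value of 1337x + 1680y is a multiple of gcd(1337, 1680) = 7; since 7 ∣ 4907, solutions exist.
Dividing through by 7 reduces the equation to 191x + 240y = 701.
Dividing repeatedly: 240 = 1·191 + 49, 191 = 3·49 + 44, 49 = 1·44 + 5, 44 = 8·5 + 4, 5 = 1·4 + 1, 4 = 4·1 + 0.
Unwinding: 1 = 5 − 1·4 = 5 − (44 − 8·5) = −44 + 9·5 = −44 + 9·(49 − 1·44) = 9·49 − 10·44 = 9·49 − 10·(191 − 3·49) = −10·191 + 39·49 = −10·191 + 39·(240 − 1·191) = 39·240 − 49·191, i.e. 191·(-49) + 240·39 = 1.
Times 701: 191·(-34349) + 240·27339 = 701, so (-34349, 27339) solves it.
Adding 144·240 to x and subtracting 144·191 from y gives the tidier solution (211, -165).
Indeed 1337·211 + 1680·(-165) = 282107 − 277200 = 4907.

x = 211, y = -165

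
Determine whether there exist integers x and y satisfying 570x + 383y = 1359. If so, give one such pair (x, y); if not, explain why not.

Since gcd(570, 383) = 1, every integer is an integer combination of 570 and 383.
Run the Euclidean algorithm on 570 and 383: 570 = 1·383 + 187, 383 = 2·187 + 9, 187 = 20·9 + 7, 9 = 1·7 + 2, 7 = 3·2 + 1, 2 = 2·1 + 0.
Back-substituting, 1 = 7 − 3·2 = 7 − 3·(9 − 1·7) = −3·9 + 4·7 = −3·9 + 4·(187 − 20·9) = 4·187 − 83·9 = 4·187 − 83·(383 − 2·187) = −83·383 + 170·187 = −83·383 + 170·(570 − 1·383) = 170·570 − 253·383; that is, 570·170 + 383·(-253) = 1.
Scaling by 1359 gives the particular solution (x, y) = (231030, -343827).
Subtracting 603·383 from x and adding 603·570 to y gives the tidier solution (81, -117).
Check: 570·81 + 383·(-117) = 46170 − 44811 = 1359. ✓

x = 81, y = -117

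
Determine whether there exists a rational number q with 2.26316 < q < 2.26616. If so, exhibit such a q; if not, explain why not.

q = 77/34

Look for a denominator N such that an integer falls strictly between N·2.26316 and N·2.26616. N = 34 works: 34·2.26316 = 76.94744 < 77 < 77.04944 = 34·2.26616.
Hence 77/34 is a rational number with 2.26316 < 77/34 < 2.26616.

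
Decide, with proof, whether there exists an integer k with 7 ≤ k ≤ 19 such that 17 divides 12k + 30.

No such integer k in that range exists.

The values of 12k + 30 for k = 7, 8, …, 19 are 114, 126, 138, 150, 162, 174, 186, 198, 210, 222, 234, 246, 258; reduced mod 17 these are 12, 7, 2, 14, 9, 4, 16, 11, 6, 1, 13, 8, 3.
Since 0 is absent from this list, 17 ∤ 12k + 30 for every k with 7 ≤ k ≤ 19.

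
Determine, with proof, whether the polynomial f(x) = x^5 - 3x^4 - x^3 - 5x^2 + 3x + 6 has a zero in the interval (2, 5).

Yes, f has a root in the interval.

f(2) = -32 and f(5) = 1021, which have opposite signs.
As a polynomial, f is continuous on every closed interval.
By the Intermediate Value Theorem, f takes the value 0 somewhere in the open interval.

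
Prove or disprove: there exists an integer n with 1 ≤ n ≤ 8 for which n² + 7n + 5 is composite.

n = 3

At n = 3: 3² + 7·3 + 5 = 35 = 5·7, which is composite.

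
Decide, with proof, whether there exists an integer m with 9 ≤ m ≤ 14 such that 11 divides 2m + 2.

m = 10

At m = 9 the value 20 is not a multiple of 11. Try m = 10: 2·10 + 2 = 22 = 2·11, which is divisible by 11.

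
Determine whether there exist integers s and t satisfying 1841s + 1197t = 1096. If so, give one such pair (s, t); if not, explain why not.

No such integers exist.

Any value of 1841s + 1197t is a multiple of gcd(1841, 1197) = 7.
However 1096 leaves remainder 4 on division by 7.
So the equation is unsolvable over ℤ.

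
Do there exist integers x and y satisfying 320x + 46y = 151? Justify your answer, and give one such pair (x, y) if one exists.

Both 320 and 46 are divisible by gcd(320, 46) = 2, hence so is any combination 320x + 46y.
But 151 = 2·75 + 1, so 2 ∤ 151.
Hence no integers x, y satisfy the equation.

No such integers exist.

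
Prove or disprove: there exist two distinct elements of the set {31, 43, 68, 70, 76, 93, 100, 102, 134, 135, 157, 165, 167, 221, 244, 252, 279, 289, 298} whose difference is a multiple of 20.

There is no such pair.

Two integers differ by a multiple of 20 exactly when they have the same residue mod 20. The residues are 31↦11, 43↦3, 68↦8, 70↦10, 76↦16, 93↦13, 100↦0, 102↦2, 134↦14, 135↦15, 157↦17, 165↦5, 167↦7, 221↦1, 244↦4, 252↦12, 279↦19, 289↦9, 298↦18.
These 19 residues are pairwise different, hence no difference of two elements is divisible by 20.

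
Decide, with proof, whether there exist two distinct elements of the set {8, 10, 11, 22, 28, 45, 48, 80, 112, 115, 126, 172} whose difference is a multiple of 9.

Reduce each element mod 9: 8↦8, 10↦1, 11↦2, 22↦4, 28↦1, 45↦0, 48↦3, 80↦8, 112↦4, 115↦7, 126↦0, 172↦1. The residue 8 repeats (at 8 and 80), and 80 − 8 = 72 = 8·9.

Yes: 8 and 80.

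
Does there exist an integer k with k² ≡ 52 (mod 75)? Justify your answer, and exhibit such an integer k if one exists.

Since 5 ∣ 75, a solution of k² ≡ 52 (mod 75) would also satisfy k² ≡ 52 ≡ 2 (mod 5).
Computing k² mod 5 for k = 0, 1, …, 2 (enough, by the symmetry k ↦ 5 − k) gives 0, 1, 4.
The set of squares mod 5 is therefore {0, 1, 4}, which does not contain 2.
Hence no integer k has k² ≡ 52 (mod 75).

There is no such integer.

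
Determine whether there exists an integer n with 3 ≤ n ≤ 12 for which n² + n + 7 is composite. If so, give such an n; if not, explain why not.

At n = 7: 7² + 7 + 7 = 63 = 3·21, which is composite.

n = 7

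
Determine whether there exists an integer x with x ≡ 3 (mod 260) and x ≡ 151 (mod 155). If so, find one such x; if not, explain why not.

gcd(260, 155) = 5. If x ≡ 3 (mod 260) and x ≡ 151 (mod 155), then x ≡ 3 (mod 5) and x ≡ 151 (mod 5).
These are incompatible: 3 − 151 = -148 is not divisible by 5.
So no integer satisfies both congruences.

No, no such integer exists.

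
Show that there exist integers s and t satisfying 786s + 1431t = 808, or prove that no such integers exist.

Any value of 786s + 1431t is a multiple of gcd(786, 1431) = 3.
But 808 = 3·269 + 1, so 3 ∤ 808.
So the equation is unsolvable over ℤ.

No, no such integers exist.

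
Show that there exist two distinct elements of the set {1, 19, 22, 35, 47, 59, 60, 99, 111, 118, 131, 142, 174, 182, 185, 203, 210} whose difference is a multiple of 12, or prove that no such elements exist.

Both 22 and 118 leave remainder 10 on division by 12; their difference 96 = 8·12 is a multiple of 12.

22 and 118 are such a pair.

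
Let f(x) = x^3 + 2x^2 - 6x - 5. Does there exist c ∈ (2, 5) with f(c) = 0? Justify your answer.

f(2) = -1 and f(5) = 140, which have opposite signs.
f is continuous everywhere (it is a polynomial), in particular on [2, 5].
By the Intermediate Value Theorem, f takes the value 0 somewhere in the open interval.

Yes, f has a root in the interval.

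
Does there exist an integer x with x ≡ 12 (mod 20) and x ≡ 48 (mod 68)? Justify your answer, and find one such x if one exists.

The moduli are not coprime: gcd(20, 68) = 4. Compatibility requires 4 ∣ (48 − 12) = 36, which holds, so solutions exist.
Put x = 12 + 20t, so we need 20t ≡ 36 (mod 68), equivalently (divide by 4) 5t ≡ 9 (mod 17).
To invert 5 modulo 17: 17 = 3·5 + 2, 5 = 2·2 + 1, 2 = 2·1 + 0, and unwinding, 1 = 5 − 2·2 = 5 − 2·(17 − 3·5) = −2·17 + 7·5. Thus 5⁻¹ ≡ 7 (mod 17).
Therefore t ≡ 7·9 = 63 ≡ 12 (mod 17).
Then x = 12 + 20·12 = 252.
Check: 252 mod 20 = 12, 252 mod 68 = 48. ✓

x = 252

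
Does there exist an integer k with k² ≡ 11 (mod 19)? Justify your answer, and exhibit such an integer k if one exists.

k = 12

Take k = 12. Then 12² = 144 = 7·19 + 11, so 12² ≡ 11 (mod 19).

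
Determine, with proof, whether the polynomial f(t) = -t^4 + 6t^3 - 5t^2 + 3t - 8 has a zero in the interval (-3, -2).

No.

f(-3) = -305 and f(-2) = -98, both negative, so a sign-change argument is unavailable; we show f keeps this sign on the whole interval.
Substitute t = -2 − u, where 0 < u < 1 on the interval. Expanding, f(-2 − u) = -u^4 - 14u^3 - 65u^2 - 127u - 98.
All 5 nonzero coefficients of this polynomial in u are negative; hence for u > 0 the value is a sum of negative terms (the constant -98 among them).
So f is strictly negative on (-3, -2); no root exists in the interval.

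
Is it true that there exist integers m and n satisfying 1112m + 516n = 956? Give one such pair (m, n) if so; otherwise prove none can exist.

Since gcd(1112, 516) = 4 and 956 = 4·239, Bézout's identity guarantees a solution.
Dividing through by 4 reduces the equation to 278m + 129n = 239.
Run the Euclidean algorithm on 278 and 129: 278 = 2·129 + 20, 129 = 6·20 + 9, 20 = 2·9 + 2, 9 = 4·2 + 1, 2 = 2·1 + 0.
Back-substituting, 1 = 9 − 4·2 = 9 − 4·(20 − 2·9) = −4·20 + 9·9 = −4·20 + 9·(129 − 6·20) = 9·129 − 58·20 = 9·129 − 58·(278 − 2·129) = −58·278 + 125·129; that is, 278·(-58) + 129·125 = 1.
Times 239: 278·(-13862) + 129·29875 = 239, so (-13862, 29875) solves it.
The general solution is m = -13862 + 129k, n = 29875 − 278k; taking k = 108 gives the smaller pair m = 70, n = -149.
Check: 1112·70 + 516·(-149) = 77840 − 76884 = 956. ✓

m = 70, n = -149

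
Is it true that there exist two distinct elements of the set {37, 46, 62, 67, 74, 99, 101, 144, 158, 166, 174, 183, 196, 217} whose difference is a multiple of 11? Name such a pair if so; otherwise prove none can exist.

The pair (37, 158) works.

Both 37 and 158 leave remainder 4 on division by 11; their difference 121 = 11·11 is a multiple of 11.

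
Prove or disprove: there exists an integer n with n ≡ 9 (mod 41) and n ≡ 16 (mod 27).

n = 583

Since 41 and 27 share no common factor, CRT says the pair of congruences has a solution (unique mod 1107).
Any solution of the first congruence is n = 9 + 41t; substituting into the second, 41t ≡ 16 − 9 ≡ 7 (mod 27).
41 ≡ 14 (mod 27), so this reads 14t ≡ 7 (mod 27). To invert 14 modulo 27: 27 = 1·14 + 13, 14 = 1·13 + 1, 13 = 13·1 + 0, and unwinding, 1 = 14 − 1·13 = 14 − (27 − 1·14) = −27 + 2·14. Thus 14⁻¹ ≡ 2 (mod 27).
Therefore t ≡ 2·7 = 14 (mod 27).
Taking t = 14 gives n = 9 + 41·14 = 583.
Check: 583 mod 41 = 9, 583 mod 27 = 16. ✓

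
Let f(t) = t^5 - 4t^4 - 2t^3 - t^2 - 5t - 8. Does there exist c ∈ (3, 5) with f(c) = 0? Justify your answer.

Yes, such a c exists.

f(3) = -167 and f(5) = 317, which have opposite signs.
As a polynomial, f is continuous on every closed interval.
By the Intermediate Value Theorem f must vanish at some point of (3, 5).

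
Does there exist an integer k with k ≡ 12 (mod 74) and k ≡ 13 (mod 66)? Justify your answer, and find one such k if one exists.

gcd(74, 66) = 2. If k ≡ 12 (mod 74) and k ≡ 13 (mod 66), then k ≡ 12 (mod 2) and k ≡ 13 (mod 2).
These are incompatible: 12 − 13 = -1 is not divisible by 2.
Therefore no such k exists.

No such integer exists.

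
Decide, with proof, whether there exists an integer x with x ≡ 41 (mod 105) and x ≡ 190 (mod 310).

There is no such integer.

gcd(105, 310) = 5. If x ≡ 41 (mod 105) and x ≡ 190 (mod 310), then x ≡ 41 (mod 5) and x ≡ 190 (mod 5).
These are incompatible: 41 − 190 = -149 is not divisible by 5.
Hence the system has no solution.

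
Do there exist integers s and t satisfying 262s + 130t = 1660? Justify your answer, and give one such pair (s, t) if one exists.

s = 50, t = -88

gcd(262, 130) = 2, and 2 divides 1660, so integer solutions exist.
Dividing through by 2 reduces the equation to 131s + 65t = 830.
Run the Euclidean algorithm on 131 and 65: 131 = 2·65 + 1, 65 = 65·1 + 0.
Back-substituting, 1 = 131 − 2·65; that is, 131·1 + 65·(-2) = 1.
Multiplying through by 830: s = 1·830 = 830, t = (-2)·830 = -1660 is a solution.
The general solution is s = 830 + 65k, t = -1660 − 131k; taking k = -12 gives the smaller pair s = 50, t = -88.
Indeed 262·50 + 130·(-88) = 13100 − 11440 = 1660.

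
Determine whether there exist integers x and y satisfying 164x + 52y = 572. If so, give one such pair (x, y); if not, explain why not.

Every value of 164x + 52y is a multiple of gcd(164, 52) = 4; since 4 ∣ 572, solutions exist.
Dividing through by 4 reduces the equation to 41x + 13y = 143.
Euclidean algorithm: 41 = 3·13 + 2, 13 = 6·2 + 1, 2 = 2·1 + 0.
Working back up the chain: 1 = 13 − 6·2 = 13 − 6·(41 − 3·13) = −6·41 + 19·13. So 41·(-6) + 13·19 = 1.
Multiplying through by 143: x = (-6)·143 = -858, y = 19·143 = 2717 is a solution.
The general solution is x = -858 + 13k, y = 2717 − 41k; taking k = 66 gives the smaller pair x = 0, y = 11.
Check: 164·0 + 52·11 = 0 + 572 = 572. ✓

x = 0, y = 11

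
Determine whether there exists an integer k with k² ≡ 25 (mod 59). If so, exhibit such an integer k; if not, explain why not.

k = 54

k = 54 works: 54² = 2916, and 2916 − 25 = 2891 = 49·59.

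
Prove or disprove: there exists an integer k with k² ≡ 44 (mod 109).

109 is prime, so by Euler's criterion 44 is a square mod 109 iff 44^((109−1)/2) = 44^54 ≡ 1 (mod 109).
Repeated squaring mod 109: 44^2 = 1936 ≡ 83; 44^4 ≡ 83² = 6889 ≡ 22; 44^8 ≡ 22² = 484 ≡ 48; 44^16 ≡ 48² = 2304 ≡ 15; 44^32 ≡ 15² = 225 ≡ 7.
Since 54 = 32 + 16 + 4 + 2, 44^54 ≡ 7 · 15 · 22 · 83; multiplying out mod 109: 7·15 = 105 ≡ 105, then 105·22 = 2310 ≡ 21, then 21·83 = 1743 ≡ 108. Thus 44^54 ≡ 108 ≡ −1 (mod 109).
The value −1 means 44 is a non-residue modulo 109, so k² ≡ 44 (mod 109) is impossible.

No such integer exists.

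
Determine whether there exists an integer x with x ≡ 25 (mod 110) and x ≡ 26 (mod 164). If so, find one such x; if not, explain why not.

Both moduli are multiples of 2 = gcd(110, 164), so any solution would satisfy x ≡ 25 and x ≡ 26 modulo 2 simultaneously.
However 25 ≡ 1 and 26 ≡ 0 (mod 2), and 1 ≠ 0.
So no integer satisfies both congruences.

There is no such integer.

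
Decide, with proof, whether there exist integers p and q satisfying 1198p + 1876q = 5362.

p = 385, q = -243

Since gcd(1198, 1876) = 2 and 5362 = 2·2681, Bézout's identity guarantees a solution.
Dividing through by 2 reduces the equation to 599p + 938q = 2681.
Run the Euclidean algorithm on 938 and 599: 938 = 1·599 + 339, 599 = 1·339 + 260, 339 = 1·260 + 79, 260 = 3·79 + 23, 79 = 3·23 + 10, 23 = 2·10 + 3, 10 = 3·3 + 1, 3 = 3·1 + 0.
Back-substituting, 1 = 10 − 3·3 = 10 − 3·(23 − 2·10) = −3·23 + 7·10 = −3·23 + 7·(79 − 3·23) = 7·79 − 24·23 = 7·79 − 24·(260 − 3·79) = −24·260 + 79·79 = −24·260 + 79·(339 − 1·260) = 79·339 − 103·260 = 79·339 − 103·(599 − 1·339) = −103·599 + 182·339 = −103·599 + 182·(938 − 1·599) = 182·938 − 285·599; that is, 599·(-285) + 938·182 = 1.
Multiplying through by 2681: p = (-285)·2681 = -764085, q = 182·2681 = 487942 is a solution.
Shifting by a multiple of (938, −599) keeps it a solution: p = -764085 + 815·938 = 385, q = 487942 − 815·599 = -243.
Check: 1198·385 + 1876·(-243) = 461230 − 455868 = 5362. ✓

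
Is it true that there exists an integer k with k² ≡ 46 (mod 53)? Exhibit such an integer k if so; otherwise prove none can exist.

k = 24

Take k = 24. Then 24² = 576 = 10·53 + 46, so 24² ≡ 46 (mod 53).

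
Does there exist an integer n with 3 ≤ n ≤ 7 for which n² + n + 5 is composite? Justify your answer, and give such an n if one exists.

n = 5

At n = 5: 5² + 5 + 5 = 35 = 5·7, which is composite.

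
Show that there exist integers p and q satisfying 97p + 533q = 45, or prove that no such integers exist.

p = 495, q = -90

97 and 533 are coprime, so 97p + 533q ranges over all of ℤ.
Dividing repeatedly: 533 = 5·97 + 48, 97 = 2·48 + 1, 48 = 48·1 + 0.
Working back up the chain: 1 = 97 − 2·48 = 97 − 2·(533 − 5·97) = −2·533 + 11·97. So 97·11 + 533·(-2) = 1.
Times 45: 97·495 + 533·(-90) = 45, so (495, -90) solves it.
Check: 97·495 + 533·(-90) = 48015 − 47970 = 45. ✓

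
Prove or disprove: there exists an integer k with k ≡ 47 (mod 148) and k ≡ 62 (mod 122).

There is no such integer.

Both moduli are multiples of 2 = gcd(148, 122), so any solution would satisfy k ≡ 47 and k ≡ 62 modulo 2 simultaneously.
These are incompatible: 47 − 62 = -15 is not divisible by 2.
So no integer satisfies both congruences.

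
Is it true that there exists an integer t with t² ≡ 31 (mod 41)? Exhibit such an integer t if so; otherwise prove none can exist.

t = 21

t = 21 works: 21² = 441, and 441 − 31 = 410 = 10·41.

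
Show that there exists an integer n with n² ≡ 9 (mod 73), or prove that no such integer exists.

Take n = 3. Then 3² = 9, and since 0 ≤ 9 < 73 this is already reduced: 3² ≡ 9 (mod 73).

n = 3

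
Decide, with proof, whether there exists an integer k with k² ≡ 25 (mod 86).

Take k = 81. Then 81² = 6561 = 76·86 + 25, so 81² ≡ 25 (mod 86).

k = 81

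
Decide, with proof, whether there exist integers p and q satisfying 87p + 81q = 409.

There are no such integers.

Both 87 and 81 are divisible by gcd(87, 81) = 3, hence so is any combination 87p + 81q.
However 409 leaves remainder 1 on division by 3.
So the equation is unsolvable over ℤ.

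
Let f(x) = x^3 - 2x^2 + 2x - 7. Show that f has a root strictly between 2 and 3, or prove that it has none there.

Yes, f has a root in the interval.

f(2) = -3 and f(3) = 8, which have opposite signs.
Since f is a polynomial it is continuous on [2, 3].
By the Intermediate Value Theorem, f takes the value 0 somewhere in the open interval.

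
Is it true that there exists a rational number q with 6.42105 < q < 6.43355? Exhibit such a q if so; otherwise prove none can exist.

q = 45/7

Look for a denominator N such that an integer falls strictly between N·6.42105 and N·6.43355. N = 7 works: 7·6.42105 = 44.94735 < 45 < 45.03485 = 7·6.43355.
Dividing back, 6.42105 < 45/7 < 6.43355, and 45/7 is rational.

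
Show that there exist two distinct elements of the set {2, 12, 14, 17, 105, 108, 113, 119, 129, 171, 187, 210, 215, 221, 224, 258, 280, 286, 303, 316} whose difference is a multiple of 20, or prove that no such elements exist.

Two integers differ by a multiple of 20 exactly when they have the same residue mod 20. The residues are 2↦2, 12↦12, 14↦14, 17↦17, 105↦5, 108↦8, 113↦13, 119↦19, 129↦9, 171↦11, 187↦7, 210↦10, 215↦15, 221↦1, 224↦4, 258↦18, 280↦0, 286↦6, 303↦3, 316↦16.
No residue repeats among the 20 elements, so no pair has difference ≡ 0 (mod 20).

No, no such pair exists.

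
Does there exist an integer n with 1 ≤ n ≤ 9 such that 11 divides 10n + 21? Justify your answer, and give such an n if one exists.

No, no such integer n in that range exists.

At n = 1, 10·1 + 21 = 31 ≡ 9 (mod 11), and each step in n adds 10, giving residues 9, 8, 7, 6, 5, 4, 3, 2, 1 for n = 1, 2, …, 9.
The residue 0 does not occur, so no n in [1, 9] makes 10n + 21 a multiple of 11.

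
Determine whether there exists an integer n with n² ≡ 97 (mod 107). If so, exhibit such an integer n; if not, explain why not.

Apply Euler's criterion with the prime 107: 97 is a quadratic residue iff 97^53 ≡ 1 (mod 107), and a non-residue iff it is ≡ −1.
Squaring successively (mod 107): 97^2 = 9409 ≡ 100; 97^4 ≡ 100² = 10000 ≡ 49; 97^8 ≡ 49² = 2401 ≡ 47; 97^16 ≡ 47² = 2209 ≡ 69; 97^32 ≡ 69² = 4761 ≡ 53.
Since 53 = 32 + 16 + 4 + 1, 97^53 ≡ 53 · 69 · 49 · 97; multiplying out mod 107: 53·69 = 3657 ≡ 19, then 19·49 = 931 ≡ 75, then 75·97 = 7275 ≡ 106. Thus 97^53 ≡ 106 ≡ −1 (mod 107).
The value −1 means 97 is a non-residue modulo 107, so n² ≡ 97 (mod 107) is impossible.

No such integer exists.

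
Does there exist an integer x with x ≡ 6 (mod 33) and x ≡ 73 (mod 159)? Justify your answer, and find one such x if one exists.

No, no such integer exists.

gcd(33, 159) = 3. If x ≡ 6 (mod 33) and x ≡ 73 (mod 159), then x ≡ 6 (mod 3) and x ≡ 73 (mod 3).
But 6 mod 3 = 0 while 73 mod 3 = 1, a contradiction.
Therefore no such x exists.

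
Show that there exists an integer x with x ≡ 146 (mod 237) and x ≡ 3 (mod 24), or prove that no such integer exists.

No such integer exists.

Reduce both congruences modulo 3, which divides 237 and 24: they say x ≡ 146 (mod 3) and x ≡ 3 (mod 3).
But 146 mod 3 = 2 while 3 mod 3 = 0, a contradiction.
So no integer satisfies both congruences.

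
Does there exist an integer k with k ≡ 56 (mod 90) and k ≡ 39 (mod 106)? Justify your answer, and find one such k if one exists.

Both moduli are multiples of 2 = gcd(90, 106), so any solution would satisfy k ≡ 56 and k ≡ 39 modulo 2 simultaneously.
These are incompatible: 56 − 39 = 17 is not divisible by 2.
So no integer satisfies both congruences.

There is no such integer.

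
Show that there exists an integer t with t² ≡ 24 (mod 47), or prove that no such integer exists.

t = 27 works: 27² = 729, and 729 − 24 = 705 = 15·47.

t = 27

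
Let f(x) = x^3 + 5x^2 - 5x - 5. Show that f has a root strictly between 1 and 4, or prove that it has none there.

Such a root exists.

f(1) = -4 and f(4) = 119, which have opposite signs.
Since f is a polynomial it is continuous on [1, 4].
By the Intermediate Value Theorem, f takes the value 0 somewhere in the open interval.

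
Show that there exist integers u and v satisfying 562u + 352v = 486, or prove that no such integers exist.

Since gcd(562, 352) = 2 and 486 = 2·243, Bézout's identity guarantees a solution.
Dividing through by 2 reduces the equation to 281u + 176v = 243.
Dividing repeatedly: 281 = 1·176 + 105, 176 = 1·105 + 71, 105 = 1·71 + 34, 71 = 2·34 + 3, 34 = 11·3 + 1, 3 = 3·1 + 0.
Back-substituting, 1 = 34 − 11·3 = 34 − 11·(71 − 2·34) = −11·71 + 23·34 = −11·71 + 23·(105 − 1·71) = 23·105 − 34·71 = 23·105 − 34·(176 − 1·105) = −34·176 + 57·105 = −34·176 + 57·(281 − 1·176) = 57·281 − 91·176; that is, 281·57 + 176·(-91) = 1.
Scaling by 243 gives the particular solution (u, v) = (13851, -22113).
Subtracting 78·176 from u and adding 78·281 to v gives the tidier solution (123, -195).
Indeed 562·123 + 352·(-195) = 69126 − 68640 = 486.

u = 123, v = -195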